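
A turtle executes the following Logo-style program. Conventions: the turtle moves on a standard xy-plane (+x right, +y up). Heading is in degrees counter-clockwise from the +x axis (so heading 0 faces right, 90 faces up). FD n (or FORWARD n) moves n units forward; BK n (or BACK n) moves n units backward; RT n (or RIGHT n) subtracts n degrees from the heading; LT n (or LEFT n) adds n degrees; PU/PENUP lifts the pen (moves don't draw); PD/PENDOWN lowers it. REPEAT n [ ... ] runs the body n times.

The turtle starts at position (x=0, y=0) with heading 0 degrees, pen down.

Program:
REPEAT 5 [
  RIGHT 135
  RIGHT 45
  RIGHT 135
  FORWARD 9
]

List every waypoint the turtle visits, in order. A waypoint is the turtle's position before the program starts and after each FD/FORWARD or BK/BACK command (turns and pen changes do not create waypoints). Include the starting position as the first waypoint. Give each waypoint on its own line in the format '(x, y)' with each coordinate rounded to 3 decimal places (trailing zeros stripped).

Answer: (0, 0)
(6.364, 6.364)
(6.364, 15.364)
(0, 21.728)
(-9, 21.728)
(-15.364, 15.364)

Derivation:
Executing turtle program step by step:
Start: pos=(0,0), heading=0, pen down
REPEAT 5 [
  -- iteration 1/5 --
  RT 135: heading 0 -> 225
  RT 45: heading 225 -> 180
  RT 135: heading 180 -> 45
  FD 9: (0,0) -> (6.364,6.364) [heading=45, draw]
  -- iteration 2/5 --
  RT 135: heading 45 -> 270
  RT 45: heading 270 -> 225
  RT 135: heading 225 -> 90
  FD 9: (6.364,6.364) -> (6.364,15.364) [heading=90, draw]
  -- iteration 3/5 --
  RT 135: heading 90 -> 315
  RT 45: heading 315 -> 270
  RT 135: heading 270 -> 135
  FD 9: (6.364,15.364) -> (0,21.728) [heading=135, draw]
  -- iteration 4/5 --
  RT 135: heading 135 -> 0
  RT 45: heading 0 -> 315
  RT 135: heading 315 -> 180
  FD 9: (0,21.728) -> (-9,21.728) [heading=180, draw]
  -- iteration 5/5 --
  RT 135: heading 180 -> 45
  RT 45: heading 45 -> 0
  RT 135: heading 0 -> 225
  FD 9: (-9,21.728) -> (-15.364,15.364) [heading=225, draw]
]
Final: pos=(-15.364,15.364), heading=225, 5 segment(s) drawn
Waypoints (6 total):
(0, 0)
(6.364, 6.364)
(6.364, 15.364)
(0, 21.728)
(-9, 21.728)
(-15.364, 15.364)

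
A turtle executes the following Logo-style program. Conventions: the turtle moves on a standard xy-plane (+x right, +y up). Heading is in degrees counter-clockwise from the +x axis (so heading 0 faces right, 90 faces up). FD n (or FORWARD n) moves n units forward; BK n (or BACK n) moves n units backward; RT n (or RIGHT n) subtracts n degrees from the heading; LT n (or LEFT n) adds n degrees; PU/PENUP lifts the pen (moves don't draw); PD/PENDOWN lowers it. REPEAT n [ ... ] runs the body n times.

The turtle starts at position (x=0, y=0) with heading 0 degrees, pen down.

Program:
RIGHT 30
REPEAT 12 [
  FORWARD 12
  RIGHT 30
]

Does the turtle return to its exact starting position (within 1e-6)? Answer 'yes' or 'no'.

Executing turtle program step by step:
Start: pos=(0,0), heading=0, pen down
RT 30: heading 0 -> 330
REPEAT 12 [
  -- iteration 1/12 --
  FD 12: (0,0) -> (10.392,-6) [heading=330, draw]
  RT 30: heading 330 -> 300
  -- iteration 2/12 --
  FD 12: (10.392,-6) -> (16.392,-16.392) [heading=300, draw]
  RT 30: heading 300 -> 270
  -- iteration 3/12 --
  FD 12: (16.392,-16.392) -> (16.392,-28.392) [heading=270, draw]
  RT 30: heading 270 -> 240
  -- iteration 4/12 --
  FD 12: (16.392,-28.392) -> (10.392,-38.785) [heading=240, draw]
  RT 30: heading 240 -> 210
  -- iteration 5/12 --
  FD 12: (10.392,-38.785) -> (0,-44.785) [heading=210, draw]
  RT 30: heading 210 -> 180
  -- iteration 6/12 --
  FD 12: (0,-44.785) -> (-12,-44.785) [heading=180, draw]
  RT 30: heading 180 -> 150
  -- iteration 7/12 --
  FD 12: (-12,-44.785) -> (-22.392,-38.785) [heading=150, draw]
  RT 30: heading 150 -> 120
  -- iteration 8/12 --
  FD 12: (-22.392,-38.785) -> (-28.392,-28.392) [heading=120, draw]
  RT 30: heading 120 -> 90
  -- iteration 9/12 --
  FD 12: (-28.392,-28.392) -> (-28.392,-16.392) [heading=90, draw]
  RT 30: heading 90 -> 60
  -- iteration 10/12 --
  FD 12: (-28.392,-16.392) -> (-22.392,-6) [heading=60, draw]
  RT 30: heading 60 -> 30
  -- iteration 11/12 --
  FD 12: (-22.392,-6) -> (-12,0) [heading=30, draw]
  RT 30: heading 30 -> 0
  -- iteration 12/12 --
  FD 12: (-12,0) -> (0,0) [heading=0, draw]
  RT 30: heading 0 -> 330
]
Final: pos=(0,0), heading=330, 12 segment(s) drawn

Start position: (0, 0)
Final position: (0, 0)
Distance = 0; < 1e-6 -> CLOSED

Answer: yes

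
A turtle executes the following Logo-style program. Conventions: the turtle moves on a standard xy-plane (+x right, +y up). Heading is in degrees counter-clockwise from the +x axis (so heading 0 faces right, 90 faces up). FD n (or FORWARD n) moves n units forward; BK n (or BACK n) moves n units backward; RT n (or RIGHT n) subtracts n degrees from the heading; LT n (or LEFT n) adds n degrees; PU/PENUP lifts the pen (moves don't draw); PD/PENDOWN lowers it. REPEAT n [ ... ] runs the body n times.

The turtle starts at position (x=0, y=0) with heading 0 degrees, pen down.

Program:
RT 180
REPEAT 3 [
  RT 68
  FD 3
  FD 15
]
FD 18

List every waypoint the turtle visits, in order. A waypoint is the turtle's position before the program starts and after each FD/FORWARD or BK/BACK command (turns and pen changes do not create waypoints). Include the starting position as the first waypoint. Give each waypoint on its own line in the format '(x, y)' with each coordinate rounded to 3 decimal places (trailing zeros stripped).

Answer: (0, 0)
(-1.124, 2.782)
(-6.743, 16.689)
(-4.585, 18.773)
(6.205, 29.193)
(8.946, 27.973)
(22.649, 21.872)
(39.093, 14.551)

Derivation:
Executing turtle program step by step:
Start: pos=(0,0), heading=0, pen down
RT 180: heading 0 -> 180
REPEAT 3 [
  -- iteration 1/3 --
  RT 68: heading 180 -> 112
  FD 3: (0,0) -> (-1.124,2.782) [heading=112, draw]
  FD 15: (-1.124,2.782) -> (-6.743,16.689) [heading=112, draw]
  -- iteration 2/3 --
  RT 68: heading 112 -> 44
  FD 3: (-6.743,16.689) -> (-4.585,18.773) [heading=44, draw]
  FD 15: (-4.585,18.773) -> (6.205,29.193) [heading=44, draw]
  -- iteration 3/3 --
  RT 68: heading 44 -> 336
  FD 3: (6.205,29.193) -> (8.946,27.973) [heading=336, draw]
  FD 15: (8.946,27.973) -> (22.649,21.872) [heading=336, draw]
]
FD 18: (22.649,21.872) -> (39.093,14.551) [heading=336, draw]
Final: pos=(39.093,14.551), heading=336, 7 segment(s) drawn
Waypoints (8 total):
(0, 0)
(-1.124, 2.782)
(-6.743, 16.689)
(-4.585, 18.773)
(6.205, 29.193)
(8.946, 27.973)
(22.649, 21.872)
(39.093, 14.551)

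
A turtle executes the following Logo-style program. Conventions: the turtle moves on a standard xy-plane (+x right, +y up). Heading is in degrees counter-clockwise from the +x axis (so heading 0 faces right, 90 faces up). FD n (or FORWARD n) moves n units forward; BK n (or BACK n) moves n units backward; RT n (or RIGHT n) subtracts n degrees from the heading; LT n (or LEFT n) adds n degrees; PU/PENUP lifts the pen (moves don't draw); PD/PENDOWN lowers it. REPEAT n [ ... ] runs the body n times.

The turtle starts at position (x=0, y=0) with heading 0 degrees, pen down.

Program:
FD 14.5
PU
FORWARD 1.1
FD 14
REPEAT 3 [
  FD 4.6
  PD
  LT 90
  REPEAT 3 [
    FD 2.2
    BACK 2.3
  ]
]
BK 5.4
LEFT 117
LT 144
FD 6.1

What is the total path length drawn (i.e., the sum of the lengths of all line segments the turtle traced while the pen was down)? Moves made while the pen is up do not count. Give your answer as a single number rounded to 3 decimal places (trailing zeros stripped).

Answer: 75.7

Derivation:
Executing turtle program step by step:
Start: pos=(0,0), heading=0, pen down
FD 14.5: (0,0) -> (14.5,0) [heading=0, draw]
PU: pen up
FD 1.1: (14.5,0) -> (15.6,0) [heading=0, move]
FD 14: (15.6,0) -> (29.6,0) [heading=0, move]
REPEAT 3 [
  -- iteration 1/3 --
  FD 4.6: (29.6,0) -> (34.2,0) [heading=0, move]
  PD: pen down
  LT 90: heading 0 -> 90
  REPEAT 3 [
    -- iteration 1/3 --
    FD 2.2: (34.2,0) -> (34.2,2.2) [heading=90, draw]
    BK 2.3: (34.2,2.2) -> (34.2,-0.1) [heading=90, draw]
    -- iteration 2/3 --
    FD 2.2: (34.2,-0.1) -> (34.2,2.1) [heading=90, draw]
    BK 2.3: (34.2,2.1) -> (34.2,-0.2) [heading=90, draw]
    -- iteration 3/3 --
    FD 2.2: (34.2,-0.2) -> (34.2,2) [heading=90, draw]
    BK 2.3: (34.2,2) -> (34.2,-0.3) [heading=90, draw]
  ]
  -- iteration 2/3 --
  FD 4.6: (34.2,-0.3) -> (34.2,4.3) [heading=90, draw]
  PD: pen down
  LT 90: heading 90 -> 180
  REPEAT 3 [
    -- iteration 1/3 --
    FD 2.2: (34.2,4.3) -> (32,4.3) [heading=180, draw]
    BK 2.3: (32,4.3) -> (34.3,4.3) [heading=180, draw]
    -- iteration 2/3 --
    FD 2.2: (34.3,4.3) -> (32.1,4.3) [heading=180, draw]
    BK 2.3: (32.1,4.3) -> (34.4,4.3) [heading=180, draw]
    -- iteration 3/3 --
    FD 2.2: (34.4,4.3) -> (32.2,4.3) [heading=180, draw]
    BK 2.3: (32.2,4.3) -> (34.5,4.3) [heading=180, draw]
  ]
  -- iteration 3/3 --
  FD 4.6: (34.5,4.3) -> (29.9,4.3) [heading=180, draw]
  PD: pen down
  LT 90: heading 180 -> 270
  REPEAT 3 [
    -- iteration 1/3 --
    FD 2.2: (29.9,4.3) -> (29.9,2.1) [heading=270, draw]
    BK 2.3: (29.9,2.1) -> (29.9,4.4) [heading=270, draw]
    -- iteration 2/3 --
    FD 2.2: (29.9,4.4) -> (29.9,2.2) [heading=270, draw]
    BK 2.3: (29.9,2.2) -> (29.9,4.5) [heading=270, draw]
    -- iteration 3/3 --
    FD 2.2: (29.9,4.5) -> (29.9,2.3) [heading=270, draw]
    BK 2.3: (29.9,2.3) -> (29.9,4.6) [heading=270, draw]
  ]
]
BK 5.4: (29.9,4.6) -> (29.9,10) [heading=270, draw]
LT 117: heading 270 -> 27
LT 144: heading 27 -> 171
FD 6.1: (29.9,10) -> (23.875,10.954) [heading=171, draw]
Final: pos=(23.875,10.954), heading=171, 23 segment(s) drawn

Segment lengths:
  seg 1: (0,0) -> (14.5,0), length = 14.5
  seg 2: (34.2,0) -> (34.2,2.2), length = 2.2
  seg 3: (34.2,2.2) -> (34.2,-0.1), length = 2.3
  seg 4: (34.2,-0.1) -> (34.2,2.1), length = 2.2
  seg 5: (34.2,2.1) -> (34.2,-0.2), length = 2.3
  seg 6: (34.2,-0.2) -> (34.2,2), length = 2.2
  seg 7: (34.2,2) -> (34.2,-0.3), length = 2.3
  seg 8: (34.2,-0.3) -> (34.2,4.3), length = 4.6
  seg 9: (34.2,4.3) -> (32,4.3), length = 2.2
  seg 10: (32,4.3) -> (34.3,4.3), length = 2.3
  seg 11: (34.3,4.3) -> (32.1,4.3), length = 2.2
  seg 12: (32.1,4.3) -> (34.4,4.3), length = 2.3
  seg 13: (34.4,4.3) -> (32.2,4.3), length = 2.2
  seg 14: (32.2,4.3) -> (34.5,4.3), length = 2.3
  seg 15: (34.5,4.3) -> (29.9,4.3), length = 4.6
  seg 16: (29.9,4.3) -> (29.9,2.1), length = 2.2
  seg 17: (29.9,2.1) -> (29.9,4.4), length = 2.3
  seg 18: (29.9,4.4) -> (29.9,2.2), length = 2.2
  seg 19: (29.9,2.2) -> (29.9,4.5), length = 2.3
  seg 20: (29.9,4.5) -> (29.9,2.3), length = 2.2
  seg 21: (29.9,2.3) -> (29.9,4.6), length = 2.3
  seg 22: (29.9,4.6) -> (29.9,10), length = 5.4
  seg 23: (29.9,10) -> (23.875,10.954), length = 6.1
Total = 75.7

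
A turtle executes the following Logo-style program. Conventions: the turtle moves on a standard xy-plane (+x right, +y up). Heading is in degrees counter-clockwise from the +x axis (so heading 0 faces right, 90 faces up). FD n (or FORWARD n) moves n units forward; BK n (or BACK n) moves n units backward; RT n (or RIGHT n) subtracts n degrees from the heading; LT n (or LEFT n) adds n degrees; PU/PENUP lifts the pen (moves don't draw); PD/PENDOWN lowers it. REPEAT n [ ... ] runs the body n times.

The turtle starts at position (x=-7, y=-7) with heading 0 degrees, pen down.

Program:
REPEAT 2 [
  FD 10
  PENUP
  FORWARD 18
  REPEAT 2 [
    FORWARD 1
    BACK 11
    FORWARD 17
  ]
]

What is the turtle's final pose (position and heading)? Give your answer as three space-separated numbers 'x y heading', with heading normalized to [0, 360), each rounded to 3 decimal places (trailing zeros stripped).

Answer: 77 -7 0

Derivation:
Executing turtle program step by step:
Start: pos=(-7,-7), heading=0, pen down
REPEAT 2 [
  -- iteration 1/2 --
  FD 10: (-7,-7) -> (3,-7) [heading=0, draw]
  PU: pen up
  FD 18: (3,-7) -> (21,-7) [heading=0, move]
  REPEAT 2 [
    -- iteration 1/2 --
    FD 1: (21,-7) -> (22,-7) [heading=0, move]
    BK 11: (22,-7) -> (11,-7) [heading=0, move]
    FD 17: (11,-7) -> (28,-7) [heading=0, move]
    -- iteration 2/2 --
    FD 1: (28,-7) -> (29,-7) [heading=0, move]
    BK 11: (29,-7) -> (18,-7) [heading=0, move]
    FD 17: (18,-7) -> (35,-7) [heading=0, move]
  ]
  -- iteration 2/2 --
  FD 10: (35,-7) -> (45,-7) [heading=0, move]
  PU: pen up
  FD 18: (45,-7) -> (63,-7) [heading=0, move]
  REPEAT 2 [
    -- iteration 1/2 --
    FD 1: (63,-7) -> (64,-7) [heading=0, move]
    BK 11: (64,-7) -> (53,-7) [heading=0, move]
    FD 17: (53,-7) -> (70,-7) [heading=0, move]
    -- iteration 2/2 --
    FD 1: (70,-7) -> (71,-7) [heading=0, move]
    BK 11: (71,-7) -> (60,-7) [heading=0, move]
    FD 17: (60,-7) -> (77,-7) [heading=0, move]
  ]
]
Final: pos=(77,-7), heading=0, 1 segment(s) drawn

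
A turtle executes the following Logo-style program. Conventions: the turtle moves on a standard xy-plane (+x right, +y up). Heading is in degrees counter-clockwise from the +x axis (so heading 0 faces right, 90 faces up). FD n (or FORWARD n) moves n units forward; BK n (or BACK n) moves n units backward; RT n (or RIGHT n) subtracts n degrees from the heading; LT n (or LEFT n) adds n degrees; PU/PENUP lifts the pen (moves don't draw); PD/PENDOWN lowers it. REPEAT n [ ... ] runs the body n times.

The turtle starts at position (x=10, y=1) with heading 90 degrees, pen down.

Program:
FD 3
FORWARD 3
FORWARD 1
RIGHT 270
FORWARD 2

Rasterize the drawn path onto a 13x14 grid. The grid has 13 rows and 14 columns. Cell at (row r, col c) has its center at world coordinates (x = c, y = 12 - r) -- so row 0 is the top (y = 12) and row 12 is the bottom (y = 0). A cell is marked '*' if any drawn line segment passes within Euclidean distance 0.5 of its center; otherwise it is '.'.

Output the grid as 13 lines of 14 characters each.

Segment 0: (10,1) -> (10,4)
Segment 1: (10,4) -> (10,7)
Segment 2: (10,7) -> (10,8)
Segment 3: (10,8) -> (8,8)

Answer: ..............
..............
..............
..............
........***...
..........*...
..........*...
..........*...
..........*...
..........*...
..........*...
..........*...
..............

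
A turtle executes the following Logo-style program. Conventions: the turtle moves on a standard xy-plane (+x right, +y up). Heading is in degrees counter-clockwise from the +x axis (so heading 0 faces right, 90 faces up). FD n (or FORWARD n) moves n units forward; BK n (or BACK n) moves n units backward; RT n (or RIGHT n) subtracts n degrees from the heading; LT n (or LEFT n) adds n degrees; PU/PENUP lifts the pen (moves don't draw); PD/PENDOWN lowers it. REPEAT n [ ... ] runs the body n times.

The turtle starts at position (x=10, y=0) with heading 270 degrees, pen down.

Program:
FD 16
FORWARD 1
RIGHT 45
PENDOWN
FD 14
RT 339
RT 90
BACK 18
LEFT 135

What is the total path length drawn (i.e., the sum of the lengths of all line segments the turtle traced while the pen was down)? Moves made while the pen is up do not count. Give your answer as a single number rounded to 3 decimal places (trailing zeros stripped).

Answer: 49

Derivation:
Executing turtle program step by step:
Start: pos=(10,0), heading=270, pen down
FD 16: (10,0) -> (10,-16) [heading=270, draw]
FD 1: (10,-16) -> (10,-17) [heading=270, draw]
RT 45: heading 270 -> 225
PD: pen down
FD 14: (10,-17) -> (0.101,-26.899) [heading=225, draw]
RT 339: heading 225 -> 246
RT 90: heading 246 -> 156
BK 18: (0.101,-26.899) -> (16.544,-34.221) [heading=156, draw]
LT 135: heading 156 -> 291
Final: pos=(16.544,-34.221), heading=291, 4 segment(s) drawn

Segment lengths:
  seg 1: (10,0) -> (10,-16), length = 16
  seg 2: (10,-16) -> (10,-17), length = 1
  seg 3: (10,-17) -> (0.101,-26.899), length = 14
  seg 4: (0.101,-26.899) -> (16.544,-34.221), length = 18
Total = 49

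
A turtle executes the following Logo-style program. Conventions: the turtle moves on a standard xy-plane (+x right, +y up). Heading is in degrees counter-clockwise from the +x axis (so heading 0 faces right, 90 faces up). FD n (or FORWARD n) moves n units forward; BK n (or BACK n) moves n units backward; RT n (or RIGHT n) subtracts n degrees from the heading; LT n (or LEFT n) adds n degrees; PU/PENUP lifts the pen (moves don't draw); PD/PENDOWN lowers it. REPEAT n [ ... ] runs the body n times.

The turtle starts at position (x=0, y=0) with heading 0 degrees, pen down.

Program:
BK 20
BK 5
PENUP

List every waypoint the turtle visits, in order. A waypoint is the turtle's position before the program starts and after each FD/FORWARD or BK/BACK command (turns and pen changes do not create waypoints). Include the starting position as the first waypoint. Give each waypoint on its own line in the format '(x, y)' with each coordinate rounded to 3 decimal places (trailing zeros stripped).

Answer: (0, 0)
(-20, 0)
(-25, 0)

Derivation:
Executing turtle program step by step:
Start: pos=(0,0), heading=0, pen down
BK 20: (0,0) -> (-20,0) [heading=0, draw]
BK 5: (-20,0) -> (-25,0) [heading=0, draw]
PU: pen up
Final: pos=(-25,0), heading=0, 2 segment(s) drawn
Waypoints (3 total):
(0, 0)
(-20, 0)
(-25, 0)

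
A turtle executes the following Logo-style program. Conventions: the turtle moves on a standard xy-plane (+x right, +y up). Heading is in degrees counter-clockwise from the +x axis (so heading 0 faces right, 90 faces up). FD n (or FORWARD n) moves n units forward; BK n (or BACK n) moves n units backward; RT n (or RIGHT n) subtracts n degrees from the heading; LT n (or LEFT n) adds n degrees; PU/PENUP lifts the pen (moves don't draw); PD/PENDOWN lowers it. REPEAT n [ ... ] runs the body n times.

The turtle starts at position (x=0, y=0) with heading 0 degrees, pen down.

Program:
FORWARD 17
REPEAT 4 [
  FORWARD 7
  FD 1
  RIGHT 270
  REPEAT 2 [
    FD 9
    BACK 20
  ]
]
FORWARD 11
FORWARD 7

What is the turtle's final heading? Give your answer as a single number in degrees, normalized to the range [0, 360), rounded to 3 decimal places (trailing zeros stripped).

Answer: 0

Derivation:
Executing turtle program step by step:
Start: pos=(0,0), heading=0, pen down
FD 17: (0,0) -> (17,0) [heading=0, draw]
REPEAT 4 [
  -- iteration 1/4 --
  FD 7: (17,0) -> (24,0) [heading=0, draw]
  FD 1: (24,0) -> (25,0) [heading=0, draw]
  RT 270: heading 0 -> 90
  REPEAT 2 [
    -- iteration 1/2 --
    FD 9: (25,0) -> (25,9) [heading=90, draw]
    BK 20: (25,9) -> (25,-11) [heading=90, draw]
    -- iteration 2/2 --
    FD 9: (25,-11) -> (25,-2) [heading=90, draw]
    BK 20: (25,-2) -> (25,-22) [heading=90, draw]
  ]
  -- iteration 2/4 --
  FD 7: (25,-22) -> (25,-15) [heading=90, draw]
  FD 1: (25,-15) -> (25,-14) [heading=90, draw]
  RT 270: heading 90 -> 180
  REPEAT 2 [
    -- iteration 1/2 --
    FD 9: (25,-14) -> (16,-14) [heading=180, draw]
    BK 20: (16,-14) -> (36,-14) [heading=180, draw]
    -- iteration 2/2 --
    FD 9: (36,-14) -> (27,-14) [heading=180, draw]
    BK 20: (27,-14) -> (47,-14) [heading=180, draw]
  ]
  -- iteration 3/4 --
  FD 7: (47,-14) -> (40,-14) [heading=180, draw]
  FD 1: (40,-14) -> (39,-14) [heading=180, draw]
  RT 270: heading 180 -> 270
  REPEAT 2 [
    -- iteration 1/2 --
    FD 9: (39,-14) -> (39,-23) [heading=270, draw]
    BK 20: (39,-23) -> (39,-3) [heading=270, draw]
    -- iteration 2/2 --
    FD 9: (39,-3) -> (39,-12) [heading=270, draw]
    BK 20: (39,-12) -> (39,8) [heading=270, draw]
  ]
  -- iteration 4/4 --
  FD 7: (39,8) -> (39,1) [heading=270, draw]
  FD 1: (39,1) -> (39,0) [heading=270, draw]
  RT 270: heading 270 -> 0
  REPEAT 2 [
    -- iteration 1/2 --
    FD 9: (39,0) -> (48,0) [heading=0, draw]
    BK 20: (48,0) -> (28,0) [heading=0, draw]
    -- iteration 2/2 --
    FD 9: (28,0) -> (37,0) [heading=0, draw]
    BK 20: (37,0) -> (17,0) [heading=0, draw]
  ]
]
FD 11: (17,0) -> (28,0) [heading=0, draw]
FD 7: (28,0) -> (35,0) [heading=0, draw]
Final: pos=(35,0), heading=0, 27 segment(s) drawn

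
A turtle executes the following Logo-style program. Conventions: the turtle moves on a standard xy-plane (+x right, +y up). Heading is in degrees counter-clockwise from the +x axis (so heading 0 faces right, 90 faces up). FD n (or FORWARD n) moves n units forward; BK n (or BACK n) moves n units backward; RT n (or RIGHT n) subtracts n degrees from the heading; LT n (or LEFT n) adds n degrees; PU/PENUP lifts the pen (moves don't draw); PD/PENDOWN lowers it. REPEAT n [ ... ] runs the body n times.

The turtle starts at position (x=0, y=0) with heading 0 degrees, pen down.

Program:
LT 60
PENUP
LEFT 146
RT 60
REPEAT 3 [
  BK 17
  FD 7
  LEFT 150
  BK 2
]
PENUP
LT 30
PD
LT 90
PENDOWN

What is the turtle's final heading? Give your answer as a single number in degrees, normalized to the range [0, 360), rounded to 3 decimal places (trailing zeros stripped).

Executing turtle program step by step:
Start: pos=(0,0), heading=0, pen down
LT 60: heading 0 -> 60
PU: pen up
LT 146: heading 60 -> 206
RT 60: heading 206 -> 146
REPEAT 3 [
  -- iteration 1/3 --
  BK 17: (0,0) -> (14.094,-9.506) [heading=146, move]
  FD 7: (14.094,-9.506) -> (8.29,-5.592) [heading=146, move]
  LT 150: heading 146 -> 296
  BK 2: (8.29,-5.592) -> (7.414,-3.794) [heading=296, move]
  -- iteration 2/3 --
  BK 17: (7.414,-3.794) -> (-0.039,11.485) [heading=296, move]
  FD 7: (-0.039,11.485) -> (3.03,5.194) [heading=296, move]
  LT 150: heading 296 -> 86
  BK 2: (3.03,5.194) -> (2.89,3.198) [heading=86, move]
  -- iteration 3/3 --
  BK 17: (2.89,3.198) -> (1.705,-13.76) [heading=86, move]
  FD 7: (1.705,-13.76) -> (2.193,-6.777) [heading=86, move]
  LT 150: heading 86 -> 236
  BK 2: (2.193,-6.777) -> (3.311,-5.119) [heading=236, move]
]
PU: pen up
LT 30: heading 236 -> 266
PD: pen down
LT 90: heading 266 -> 356
PD: pen down
Final: pos=(3.311,-5.119), heading=356, 0 segment(s) drawn

Answer: 356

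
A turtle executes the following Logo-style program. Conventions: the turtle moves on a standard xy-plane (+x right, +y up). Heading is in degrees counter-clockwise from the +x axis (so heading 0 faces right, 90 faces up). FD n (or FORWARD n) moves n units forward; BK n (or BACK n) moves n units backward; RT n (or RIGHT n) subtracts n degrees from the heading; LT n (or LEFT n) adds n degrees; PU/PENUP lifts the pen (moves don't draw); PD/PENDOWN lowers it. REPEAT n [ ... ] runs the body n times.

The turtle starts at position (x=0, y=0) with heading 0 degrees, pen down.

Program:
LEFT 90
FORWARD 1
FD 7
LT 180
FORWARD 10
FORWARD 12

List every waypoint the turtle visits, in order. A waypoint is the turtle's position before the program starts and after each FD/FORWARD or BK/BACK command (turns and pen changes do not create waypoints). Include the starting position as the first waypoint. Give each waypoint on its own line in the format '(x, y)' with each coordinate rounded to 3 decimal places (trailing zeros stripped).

Answer: (0, 0)
(0, 1)
(0, 8)
(0, -2)
(0, -14)

Derivation:
Executing turtle program step by step:
Start: pos=(0,0), heading=0, pen down
LT 90: heading 0 -> 90
FD 1: (0,0) -> (0,1) [heading=90, draw]
FD 7: (0,1) -> (0,8) [heading=90, draw]
LT 180: heading 90 -> 270
FD 10: (0,8) -> (0,-2) [heading=270, draw]
FD 12: (0,-2) -> (0,-14) [heading=270, draw]
Final: pos=(0,-14), heading=270, 4 segment(s) drawn
Waypoints (5 total):
(0, 0)
(0, 1)
(0, 8)
(0, -2)
(0, -14)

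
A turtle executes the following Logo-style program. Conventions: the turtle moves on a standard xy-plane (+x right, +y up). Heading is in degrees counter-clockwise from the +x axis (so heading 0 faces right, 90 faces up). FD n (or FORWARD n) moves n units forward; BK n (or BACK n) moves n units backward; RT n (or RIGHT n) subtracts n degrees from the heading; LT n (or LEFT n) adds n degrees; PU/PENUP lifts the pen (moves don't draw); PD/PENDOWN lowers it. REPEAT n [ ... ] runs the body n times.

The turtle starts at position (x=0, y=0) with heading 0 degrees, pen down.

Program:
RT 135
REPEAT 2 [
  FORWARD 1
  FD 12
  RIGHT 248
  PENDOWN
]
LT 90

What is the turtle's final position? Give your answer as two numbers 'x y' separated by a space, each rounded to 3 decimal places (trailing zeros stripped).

Executing turtle program step by step:
Start: pos=(0,0), heading=0, pen down
RT 135: heading 0 -> 225
REPEAT 2 [
  -- iteration 1/2 --
  FD 1: (0,0) -> (-0.707,-0.707) [heading=225, draw]
  FD 12: (-0.707,-0.707) -> (-9.192,-9.192) [heading=225, draw]
  RT 248: heading 225 -> 337
  PD: pen down
  -- iteration 2/2 --
  FD 1: (-9.192,-9.192) -> (-8.272,-9.583) [heading=337, draw]
  FD 12: (-8.272,-9.583) -> (2.774,-14.272) [heading=337, draw]
  RT 248: heading 337 -> 89
  PD: pen down
]
LT 90: heading 89 -> 179
Final: pos=(2.774,-14.272), heading=179, 4 segment(s) drawn

Answer: 2.774 -14.272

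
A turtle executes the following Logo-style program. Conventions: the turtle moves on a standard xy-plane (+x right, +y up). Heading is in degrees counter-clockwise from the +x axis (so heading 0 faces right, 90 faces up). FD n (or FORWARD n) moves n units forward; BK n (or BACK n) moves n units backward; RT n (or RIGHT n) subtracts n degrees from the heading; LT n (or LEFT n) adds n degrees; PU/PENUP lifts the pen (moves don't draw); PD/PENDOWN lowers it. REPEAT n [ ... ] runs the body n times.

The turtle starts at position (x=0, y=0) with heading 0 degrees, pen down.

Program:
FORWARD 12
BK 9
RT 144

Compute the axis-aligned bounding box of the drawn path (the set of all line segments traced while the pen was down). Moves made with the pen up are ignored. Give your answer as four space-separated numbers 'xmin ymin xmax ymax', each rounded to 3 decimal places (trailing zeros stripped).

Answer: 0 0 12 0

Derivation:
Executing turtle program step by step:
Start: pos=(0,0), heading=0, pen down
FD 12: (0,0) -> (12,0) [heading=0, draw]
BK 9: (12,0) -> (3,0) [heading=0, draw]
RT 144: heading 0 -> 216
Final: pos=(3,0), heading=216, 2 segment(s) drawn

Segment endpoints: x in {0, 3, 12}, y in {0}
xmin=0, ymin=0, xmax=12, ymax=0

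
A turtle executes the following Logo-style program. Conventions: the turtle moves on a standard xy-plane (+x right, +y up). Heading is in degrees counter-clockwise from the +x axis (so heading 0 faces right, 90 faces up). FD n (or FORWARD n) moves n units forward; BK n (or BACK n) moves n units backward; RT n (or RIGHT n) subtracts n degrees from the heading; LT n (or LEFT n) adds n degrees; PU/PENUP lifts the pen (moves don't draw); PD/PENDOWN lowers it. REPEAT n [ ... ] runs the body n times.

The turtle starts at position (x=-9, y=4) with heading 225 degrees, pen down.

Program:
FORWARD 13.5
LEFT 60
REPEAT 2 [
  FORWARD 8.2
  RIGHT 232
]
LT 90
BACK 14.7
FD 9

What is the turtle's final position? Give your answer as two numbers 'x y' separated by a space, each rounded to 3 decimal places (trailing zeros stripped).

Executing turtle program step by step:
Start: pos=(-9,4), heading=225, pen down
FD 13.5: (-9,4) -> (-18.546,-5.546) [heading=225, draw]
LT 60: heading 225 -> 285
REPEAT 2 [
  -- iteration 1/2 --
  FD 8.2: (-18.546,-5.546) -> (-16.424,-13.467) [heading=285, draw]
  RT 232: heading 285 -> 53
  -- iteration 2/2 --
  FD 8.2: (-16.424,-13.467) -> (-11.489,-6.918) [heading=53, draw]
  RT 232: heading 53 -> 181
]
LT 90: heading 181 -> 271
BK 14.7: (-11.489,-6.918) -> (-11.745,7.78) [heading=271, draw]
FD 9: (-11.745,7.78) -> (-11.588,-1.219) [heading=271, draw]
Final: pos=(-11.588,-1.219), heading=271, 5 segment(s) drawn

Answer: -11.588 -1.219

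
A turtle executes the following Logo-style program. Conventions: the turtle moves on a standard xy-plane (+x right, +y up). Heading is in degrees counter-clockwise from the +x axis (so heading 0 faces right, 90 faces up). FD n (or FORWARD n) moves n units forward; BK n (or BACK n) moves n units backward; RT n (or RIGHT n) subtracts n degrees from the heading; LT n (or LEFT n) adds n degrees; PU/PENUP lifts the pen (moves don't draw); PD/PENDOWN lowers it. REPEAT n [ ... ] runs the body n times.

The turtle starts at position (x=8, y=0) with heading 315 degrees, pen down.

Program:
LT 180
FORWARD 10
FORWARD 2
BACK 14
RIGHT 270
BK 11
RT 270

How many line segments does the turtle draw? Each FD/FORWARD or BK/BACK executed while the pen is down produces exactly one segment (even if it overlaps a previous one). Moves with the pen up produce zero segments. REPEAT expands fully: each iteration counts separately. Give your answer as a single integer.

Executing turtle program step by step:
Start: pos=(8,0), heading=315, pen down
LT 180: heading 315 -> 135
FD 10: (8,0) -> (0.929,7.071) [heading=135, draw]
FD 2: (0.929,7.071) -> (-0.485,8.485) [heading=135, draw]
BK 14: (-0.485,8.485) -> (9.414,-1.414) [heading=135, draw]
RT 270: heading 135 -> 225
BK 11: (9.414,-1.414) -> (17.192,6.364) [heading=225, draw]
RT 270: heading 225 -> 315
Final: pos=(17.192,6.364), heading=315, 4 segment(s) drawn
Segments drawn: 4

Answer: 4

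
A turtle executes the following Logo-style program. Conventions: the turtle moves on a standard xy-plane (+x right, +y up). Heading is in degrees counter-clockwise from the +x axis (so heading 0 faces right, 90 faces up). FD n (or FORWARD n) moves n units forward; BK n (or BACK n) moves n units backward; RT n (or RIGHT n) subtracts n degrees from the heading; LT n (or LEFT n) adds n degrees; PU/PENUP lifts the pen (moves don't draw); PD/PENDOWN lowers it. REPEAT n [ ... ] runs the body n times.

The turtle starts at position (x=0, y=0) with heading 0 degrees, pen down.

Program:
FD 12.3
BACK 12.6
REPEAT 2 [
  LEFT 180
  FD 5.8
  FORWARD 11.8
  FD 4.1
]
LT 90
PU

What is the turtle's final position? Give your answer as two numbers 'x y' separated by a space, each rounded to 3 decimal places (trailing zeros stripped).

Answer: -0.3 0

Derivation:
Executing turtle program step by step:
Start: pos=(0,0), heading=0, pen down
FD 12.3: (0,0) -> (12.3,0) [heading=0, draw]
BK 12.6: (12.3,0) -> (-0.3,0) [heading=0, draw]
REPEAT 2 [
  -- iteration 1/2 --
  LT 180: heading 0 -> 180
  FD 5.8: (-0.3,0) -> (-6.1,0) [heading=180, draw]
  FD 11.8: (-6.1,0) -> (-17.9,0) [heading=180, draw]
  FD 4.1: (-17.9,0) -> (-22,0) [heading=180, draw]
  -- iteration 2/2 --
  LT 180: heading 180 -> 0
  FD 5.8: (-22,0) -> (-16.2,0) [heading=0, draw]
  FD 11.8: (-16.2,0) -> (-4.4,0) [heading=0, draw]
  FD 4.1: (-4.4,0) -> (-0.3,0) [heading=0, draw]
]
LT 90: heading 0 -> 90
PU: pen up
Final: pos=(-0.3,0), heading=90, 8 segment(s) drawn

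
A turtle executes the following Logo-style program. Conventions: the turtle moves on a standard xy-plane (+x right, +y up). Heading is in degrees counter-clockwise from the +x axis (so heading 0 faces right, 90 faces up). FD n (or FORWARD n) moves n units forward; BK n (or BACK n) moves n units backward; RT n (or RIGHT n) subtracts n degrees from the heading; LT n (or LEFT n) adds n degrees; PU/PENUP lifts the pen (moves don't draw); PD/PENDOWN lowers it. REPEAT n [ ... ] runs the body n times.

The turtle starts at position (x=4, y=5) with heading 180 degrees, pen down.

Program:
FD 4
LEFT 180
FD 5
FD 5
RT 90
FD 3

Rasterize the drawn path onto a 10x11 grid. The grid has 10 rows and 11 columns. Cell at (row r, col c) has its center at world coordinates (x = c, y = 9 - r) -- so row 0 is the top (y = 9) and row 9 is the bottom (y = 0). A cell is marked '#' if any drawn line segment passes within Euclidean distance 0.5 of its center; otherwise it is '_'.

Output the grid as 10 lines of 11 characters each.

Answer: ___________
___________
___________
___________
###########
__________#
__________#
__________#
___________
___________

Derivation:
Segment 0: (4,5) -> (0,5)
Segment 1: (0,5) -> (5,5)
Segment 2: (5,5) -> (10,5)
Segment 3: (10,5) -> (10,2)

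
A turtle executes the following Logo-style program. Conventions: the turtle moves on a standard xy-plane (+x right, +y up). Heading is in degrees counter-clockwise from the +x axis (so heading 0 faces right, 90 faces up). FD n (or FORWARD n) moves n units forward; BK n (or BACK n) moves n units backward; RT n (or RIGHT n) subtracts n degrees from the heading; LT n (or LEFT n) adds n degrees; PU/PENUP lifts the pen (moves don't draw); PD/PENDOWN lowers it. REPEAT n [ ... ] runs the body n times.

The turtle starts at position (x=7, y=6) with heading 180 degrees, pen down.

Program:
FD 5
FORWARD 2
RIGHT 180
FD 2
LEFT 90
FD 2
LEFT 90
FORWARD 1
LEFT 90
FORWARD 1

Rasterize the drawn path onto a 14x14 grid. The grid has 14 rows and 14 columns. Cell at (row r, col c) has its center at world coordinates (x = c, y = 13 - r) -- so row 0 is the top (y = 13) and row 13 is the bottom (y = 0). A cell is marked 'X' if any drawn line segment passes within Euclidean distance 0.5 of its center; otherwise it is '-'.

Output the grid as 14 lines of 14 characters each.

Answer: --------------
--------------
--------------
--------------
--------------
-XX-----------
-XX-----------
XXXXXXXX------
--------------
--------------
--------------
--------------
--------------
--------------

Derivation:
Segment 0: (7,6) -> (2,6)
Segment 1: (2,6) -> (0,6)
Segment 2: (0,6) -> (2,6)
Segment 3: (2,6) -> (2,8)
Segment 4: (2,8) -> (1,8)
Segment 5: (1,8) -> (1,7)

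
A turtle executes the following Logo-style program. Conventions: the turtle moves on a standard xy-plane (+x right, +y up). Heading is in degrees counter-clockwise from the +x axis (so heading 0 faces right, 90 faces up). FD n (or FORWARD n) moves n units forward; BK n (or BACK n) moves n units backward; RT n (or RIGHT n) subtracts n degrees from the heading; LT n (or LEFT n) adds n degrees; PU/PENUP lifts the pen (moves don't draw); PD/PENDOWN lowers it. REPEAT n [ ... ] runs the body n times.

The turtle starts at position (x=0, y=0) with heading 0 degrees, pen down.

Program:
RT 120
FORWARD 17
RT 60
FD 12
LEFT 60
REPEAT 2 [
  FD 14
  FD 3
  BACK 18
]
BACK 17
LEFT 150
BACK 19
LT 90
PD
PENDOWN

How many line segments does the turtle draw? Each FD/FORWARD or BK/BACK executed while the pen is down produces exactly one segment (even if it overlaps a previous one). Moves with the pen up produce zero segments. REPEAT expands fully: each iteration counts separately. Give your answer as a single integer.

Answer: 10

Derivation:
Executing turtle program step by step:
Start: pos=(0,0), heading=0, pen down
RT 120: heading 0 -> 240
FD 17: (0,0) -> (-8.5,-14.722) [heading=240, draw]
RT 60: heading 240 -> 180
FD 12: (-8.5,-14.722) -> (-20.5,-14.722) [heading=180, draw]
LT 60: heading 180 -> 240
REPEAT 2 [
  -- iteration 1/2 --
  FD 14: (-20.5,-14.722) -> (-27.5,-26.847) [heading=240, draw]
  FD 3: (-27.5,-26.847) -> (-29,-29.445) [heading=240, draw]
  BK 18: (-29,-29.445) -> (-20,-13.856) [heading=240, draw]
  -- iteration 2/2 --
  FD 14: (-20,-13.856) -> (-27,-25.981) [heading=240, draw]
  FD 3: (-27,-25.981) -> (-28.5,-28.579) [heading=240, draw]
  BK 18: (-28.5,-28.579) -> (-19.5,-12.99) [heading=240, draw]
]
BK 17: (-19.5,-12.99) -> (-11,1.732) [heading=240, draw]
LT 150: heading 240 -> 30
BK 19: (-11,1.732) -> (-27.454,-7.768) [heading=30, draw]
LT 90: heading 30 -> 120
PD: pen down
PD: pen down
Final: pos=(-27.454,-7.768), heading=120, 10 segment(s) drawn
Segments drawn: 10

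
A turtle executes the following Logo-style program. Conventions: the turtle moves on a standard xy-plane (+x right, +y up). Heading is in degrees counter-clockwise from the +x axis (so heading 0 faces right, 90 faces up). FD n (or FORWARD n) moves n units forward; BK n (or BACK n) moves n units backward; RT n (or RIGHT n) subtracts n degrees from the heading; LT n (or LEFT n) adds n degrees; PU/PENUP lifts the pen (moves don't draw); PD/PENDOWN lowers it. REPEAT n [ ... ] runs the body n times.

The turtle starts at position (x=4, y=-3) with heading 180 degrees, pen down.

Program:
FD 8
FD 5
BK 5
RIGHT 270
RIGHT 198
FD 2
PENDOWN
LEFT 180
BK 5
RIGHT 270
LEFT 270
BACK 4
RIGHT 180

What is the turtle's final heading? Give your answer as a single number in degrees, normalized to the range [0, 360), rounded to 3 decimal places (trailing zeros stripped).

Answer: 72

Derivation:
Executing turtle program step by step:
Start: pos=(4,-3), heading=180, pen down
FD 8: (4,-3) -> (-4,-3) [heading=180, draw]
FD 5: (-4,-3) -> (-9,-3) [heading=180, draw]
BK 5: (-9,-3) -> (-4,-3) [heading=180, draw]
RT 270: heading 180 -> 270
RT 198: heading 270 -> 72
FD 2: (-4,-3) -> (-3.382,-1.098) [heading=72, draw]
PD: pen down
LT 180: heading 72 -> 252
BK 5: (-3.382,-1.098) -> (-1.837,3.657) [heading=252, draw]
RT 270: heading 252 -> 342
LT 270: heading 342 -> 252
BK 4: (-1.837,3.657) -> (-0.601,7.462) [heading=252, draw]
RT 180: heading 252 -> 72
Final: pos=(-0.601,7.462), heading=72, 6 segment(s) drawn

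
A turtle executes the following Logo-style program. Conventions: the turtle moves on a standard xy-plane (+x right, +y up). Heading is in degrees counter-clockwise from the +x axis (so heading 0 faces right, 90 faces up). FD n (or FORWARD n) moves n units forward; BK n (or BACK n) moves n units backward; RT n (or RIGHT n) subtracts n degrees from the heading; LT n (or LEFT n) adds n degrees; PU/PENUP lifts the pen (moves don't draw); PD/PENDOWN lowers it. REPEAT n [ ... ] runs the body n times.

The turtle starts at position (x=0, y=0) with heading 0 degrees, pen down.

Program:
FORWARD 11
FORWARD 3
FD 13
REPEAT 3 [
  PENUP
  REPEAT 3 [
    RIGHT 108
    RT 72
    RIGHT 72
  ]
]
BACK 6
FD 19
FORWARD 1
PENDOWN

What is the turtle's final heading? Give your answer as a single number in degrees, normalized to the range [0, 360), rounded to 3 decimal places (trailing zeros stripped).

Executing turtle program step by step:
Start: pos=(0,0), heading=0, pen down
FD 11: (0,0) -> (11,0) [heading=0, draw]
FD 3: (11,0) -> (14,0) [heading=0, draw]
FD 13: (14,0) -> (27,0) [heading=0, draw]
REPEAT 3 [
  -- iteration 1/3 --
  PU: pen up
  REPEAT 3 [
    -- iteration 1/3 --
    RT 108: heading 0 -> 252
    RT 72: heading 252 -> 180
    RT 72: heading 180 -> 108
    -- iteration 2/3 --
    RT 108: heading 108 -> 0
    RT 72: heading 0 -> 288
    RT 72: heading 288 -> 216
    -- iteration 3/3 --
    RT 108: heading 216 -> 108
    RT 72: heading 108 -> 36
    RT 72: heading 36 -> 324
  ]
  -- iteration 2/3 --
  PU: pen up
  REPEAT 3 [
    -- iteration 1/3 --
    RT 108: heading 324 -> 216
    RT 72: heading 216 -> 144
    RT 72: heading 144 -> 72
    -- iteration 2/3 --
    RT 108: heading 72 -> 324
    RT 72: heading 324 -> 252
    RT 72: heading 252 -> 180
    -- iteration 3/3 --
    RT 108: heading 180 -> 72
    RT 72: heading 72 -> 0
    RT 72: heading 0 -> 288
  ]
  -- iteration 3/3 --
  PU: pen up
  REPEAT 3 [
    -- iteration 1/3 --
    RT 108: heading 288 -> 180
    RT 72: heading 180 -> 108
    RT 72: heading 108 -> 36
    -- iteration 2/3 --
    RT 108: heading 36 -> 288
    RT 72: heading 288 -> 216
    RT 72: heading 216 -> 144
    -- iteration 3/3 --
    RT 108: heading 144 -> 36
    RT 72: heading 36 -> 324
    RT 72: heading 324 -> 252
  ]
]
BK 6: (27,0) -> (28.854,5.706) [heading=252, move]
FD 19: (28.854,5.706) -> (22.983,-12.364) [heading=252, move]
FD 1: (22.983,-12.364) -> (22.674,-13.315) [heading=252, move]
PD: pen down
Final: pos=(22.674,-13.315), heading=252, 3 segment(s) drawn

Answer: 252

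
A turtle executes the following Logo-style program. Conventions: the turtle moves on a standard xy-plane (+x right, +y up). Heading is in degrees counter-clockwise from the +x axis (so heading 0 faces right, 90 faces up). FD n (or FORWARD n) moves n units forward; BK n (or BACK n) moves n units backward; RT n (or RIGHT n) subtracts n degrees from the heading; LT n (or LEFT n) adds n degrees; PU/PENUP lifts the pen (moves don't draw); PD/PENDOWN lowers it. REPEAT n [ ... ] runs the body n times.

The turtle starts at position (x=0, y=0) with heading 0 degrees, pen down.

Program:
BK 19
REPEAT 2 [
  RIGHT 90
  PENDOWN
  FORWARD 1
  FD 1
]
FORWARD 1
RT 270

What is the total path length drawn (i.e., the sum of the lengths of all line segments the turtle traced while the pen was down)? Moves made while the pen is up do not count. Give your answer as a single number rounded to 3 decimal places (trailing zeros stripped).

Executing turtle program step by step:
Start: pos=(0,0), heading=0, pen down
BK 19: (0,0) -> (-19,0) [heading=0, draw]
REPEAT 2 [
  -- iteration 1/2 --
  RT 90: heading 0 -> 270
  PD: pen down
  FD 1: (-19,0) -> (-19,-1) [heading=270, draw]
  FD 1: (-19,-1) -> (-19,-2) [heading=270, draw]
  -- iteration 2/2 --
  RT 90: heading 270 -> 180
  PD: pen down
  FD 1: (-19,-2) -> (-20,-2) [heading=180, draw]
  FD 1: (-20,-2) -> (-21,-2) [heading=180, draw]
]
FD 1: (-21,-2) -> (-22,-2) [heading=180, draw]
RT 270: heading 180 -> 270
Final: pos=(-22,-2), heading=270, 6 segment(s) drawn

Segment lengths:
  seg 1: (0,0) -> (-19,0), length = 19
  seg 2: (-19,0) -> (-19,-1), length = 1
  seg 3: (-19,-1) -> (-19,-2), length = 1
  seg 4: (-19,-2) -> (-20,-2), length = 1
  seg 5: (-20,-2) -> (-21,-2), length = 1
  seg 6: (-21,-2) -> (-22,-2), length = 1
Total = 24

Answer: 24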